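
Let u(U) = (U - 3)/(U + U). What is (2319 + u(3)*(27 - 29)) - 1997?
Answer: 322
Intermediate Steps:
u(U) = (-3 + U)/(2*U) (u(U) = (-3 + U)/((2*U)) = (-3 + U)*(1/(2*U)) = (-3 + U)/(2*U))
(2319 + u(3)*(27 - 29)) - 1997 = (2319 + ((½)*(-3 + 3)/3)*(27 - 29)) - 1997 = (2319 + ((½)*(⅓)*0)*(-2)) - 1997 = (2319 + 0*(-2)) - 1997 = (2319 + 0) - 1997 = 2319 - 1997 = 322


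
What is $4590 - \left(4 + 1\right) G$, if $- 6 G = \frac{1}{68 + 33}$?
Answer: $\frac{2781545}{606} \approx 4590.0$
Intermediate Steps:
$G = - \frac{1}{606}$ ($G = - \frac{1}{6 \left(68 + 33\right)} = - \frac{1}{6 \cdot 101} = \left(- \frac{1}{6}\right) \frac{1}{101} = - \frac{1}{606} \approx -0.0016502$)
$4590 - \left(4 + 1\right) G = 4590 - \left(4 + 1\right) \left(- \frac{1}{606}\right) = 4590 - 5 \left(- \frac{1}{606}\right) = 4590 - - \frac{5}{606} = 4590 + \frac{5}{606} = \frac{2781545}{606}$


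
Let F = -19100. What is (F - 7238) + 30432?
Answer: 4094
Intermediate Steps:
(F - 7238) + 30432 = (-19100 - 7238) + 30432 = -26338 + 30432 = 4094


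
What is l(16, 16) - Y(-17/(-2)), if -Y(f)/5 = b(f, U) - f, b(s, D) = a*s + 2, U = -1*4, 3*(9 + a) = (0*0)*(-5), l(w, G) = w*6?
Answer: -319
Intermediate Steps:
l(w, G) = 6*w
a = -9 (a = -9 + ((0*0)*(-5))/3 = -9 + (0*(-5))/3 = -9 + (⅓)*0 = -9 + 0 = -9)
U = -4
b(s, D) = 2 - 9*s (b(s, D) = -9*s + 2 = 2 - 9*s)
Y(f) = -10 + 50*f (Y(f) = -5*((2 - 9*f) - f) = -5*(2 - 10*f) = -10 + 50*f)
l(16, 16) - Y(-17/(-2)) = 6*16 - (-10 + 50*(-17/(-2))) = 96 - (-10 + 50*(-17*(-½))) = 96 - (-10 + 50*(17/2)) = 96 - (-10 + 425) = 96 - 1*415 = 96 - 415 = -319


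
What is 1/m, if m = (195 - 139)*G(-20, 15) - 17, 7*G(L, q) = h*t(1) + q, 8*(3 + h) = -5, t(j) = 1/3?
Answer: 3/280 ≈ 0.010714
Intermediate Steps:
t(j) = ⅓
h = -29/8 (h = -3 + (⅛)*(-5) = -3 - 5/8 = -29/8 ≈ -3.6250)
G(L, q) = -29/168 + q/7 (G(L, q) = (-29/8*⅓ + q)/7 = (-29/24 + q)/7 = -29/168 + q/7)
m = 280/3 (m = (195 - 139)*(-29/168 + (⅐)*15) - 17 = 56*(-29/168 + 15/7) - 17 = 56*(331/168) - 17 = 331/3 - 17 = 280/3 ≈ 93.333)
1/m = 1/(280/3) = 3/280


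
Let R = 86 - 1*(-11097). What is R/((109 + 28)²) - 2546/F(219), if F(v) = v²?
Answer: 488561989/900180009 ≈ 0.54274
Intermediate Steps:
R = 11183 (R = 86 + 11097 = 11183)
R/((109 + 28)²) - 2546/F(219) = 11183/((109 + 28)²) - 2546/(219²) = 11183/(137²) - 2546/47961 = 11183/18769 - 2546*1/47961 = 11183*(1/18769) - 2546/47961 = 11183/18769 - 2546/47961 = 488561989/900180009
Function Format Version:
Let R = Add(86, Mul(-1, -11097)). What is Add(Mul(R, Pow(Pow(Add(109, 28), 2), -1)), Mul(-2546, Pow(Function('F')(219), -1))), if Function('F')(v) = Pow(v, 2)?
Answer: Rational(488561989, 900180009) ≈ 0.54274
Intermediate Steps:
R = 11183 (R = Add(86, 11097) = 11183)
Add(Mul(R, Pow(Pow(Add(109, 28), 2), -1)), Mul(-2546, Pow(Function('F')(219), -1))) = Add(Mul(11183, Pow(Pow(Add(109, 28), 2), -1)), Mul(-2546, Pow(Pow(219, 2), -1))) = Add(Mul(11183, Pow(Pow(137, 2), -1)), Mul(-2546, Pow(47961, -1))) = Add(Mul(11183, Pow(18769, -1)), Mul(-2546, Rational(1, 47961))) = Add(Mul(11183, Rational(1, 18769)), Rational(-2546, 47961)) = Add(Rational(11183, 18769), Rational(-2546, 47961)) = Rational(488561989, 900180009)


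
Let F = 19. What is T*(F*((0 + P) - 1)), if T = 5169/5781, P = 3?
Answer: 65474/1927 ≈ 33.977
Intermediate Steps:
T = 1723/1927 (T = 5169*(1/5781) = 1723/1927 ≈ 0.89414)
T*(F*((0 + P) - 1)) = 1723*(19*((0 + 3) - 1))/1927 = 1723*(19*(3 - 1))/1927 = 1723*(19*2)/1927 = (1723/1927)*38 = 65474/1927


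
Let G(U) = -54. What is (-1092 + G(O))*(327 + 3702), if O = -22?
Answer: -4617234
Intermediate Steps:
(-1092 + G(O))*(327 + 3702) = (-1092 - 54)*(327 + 3702) = -1146*4029 = -4617234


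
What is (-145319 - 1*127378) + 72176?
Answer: -200521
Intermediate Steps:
(-145319 - 1*127378) + 72176 = (-145319 - 127378) + 72176 = -272697 + 72176 = -200521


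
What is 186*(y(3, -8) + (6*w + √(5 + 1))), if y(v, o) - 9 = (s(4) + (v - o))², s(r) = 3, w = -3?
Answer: 34782 + 186*√6 ≈ 35238.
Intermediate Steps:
y(v, o) = 9 + (3 + v - o)² (y(v, o) = 9 + (3 + (v - o))² = 9 + (3 + v - o)²)
186*(y(3, -8) + (6*w + √(5 + 1))) = 186*((9 + (3 + 3 - 1*(-8))²) + (6*(-3) + √(5 + 1))) = 186*((9 + (3 + 3 + 8)²) + (-18 + √6)) = 186*((9 + 14²) + (-18 + √6)) = 186*((9 + 196) + (-18 + √6)) = 186*(205 + (-18 + √6)) = 186*(187 + √6) = 34782 + 186*√6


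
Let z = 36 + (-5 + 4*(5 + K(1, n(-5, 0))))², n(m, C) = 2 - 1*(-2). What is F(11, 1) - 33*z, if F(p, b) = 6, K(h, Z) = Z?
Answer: -32895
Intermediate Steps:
n(m, C) = 4 (n(m, C) = 2 + 2 = 4)
z = 997 (z = 36 + (-5 + 4*(5 + 4))² = 36 + (-5 + 4*9)² = 36 + (-5 + 36)² = 36 + 31² = 36 + 961 = 997)
F(11, 1) - 33*z = 6 - 33*997 = 6 - 32901 = -32895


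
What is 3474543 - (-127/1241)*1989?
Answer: 253656498/73 ≈ 3.4747e+6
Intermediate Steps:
3474543 - (-127/1241)*1989 = 3474543 - (-127*1/1241)*1989 = 3474543 - (-127)*1989/1241 = 3474543 - 1*(-14859/73) = 3474543 + 14859/73 = 253656498/73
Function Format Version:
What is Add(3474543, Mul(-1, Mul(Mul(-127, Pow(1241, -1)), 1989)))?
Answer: Rational(253656498, 73) ≈ 3.4747e+6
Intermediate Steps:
Add(3474543, Mul(-1, Mul(Mul(-127, Pow(1241, -1)), 1989))) = Add(3474543, Mul(-1, Mul(Mul(-127, Rational(1, 1241)), 1989))) = Add(3474543, Mul(-1, Mul(Rational(-127, 1241), 1989))) = Add(3474543, Mul(-1, Rational(-14859, 73))) = Add(3474543, Rational(14859, 73)) = Rational(253656498, 73)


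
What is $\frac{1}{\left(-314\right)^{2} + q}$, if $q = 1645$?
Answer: $\frac{1}{100241} \approx 9.976 \cdot 10^{-6}$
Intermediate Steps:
$\frac{1}{\left(-314\right)^{2} + q} = \frac{1}{\left(-314\right)^{2} + 1645} = \frac{1}{98596 + 1645} = \frac{1}{100241}$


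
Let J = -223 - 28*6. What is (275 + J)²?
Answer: 13456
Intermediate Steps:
J = -391 (J = -223 - 168 = -391)
(275 + J)² = (275 - 391)² = (-116)² = 13456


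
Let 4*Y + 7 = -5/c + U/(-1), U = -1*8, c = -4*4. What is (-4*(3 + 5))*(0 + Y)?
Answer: -21/2 ≈ -10.500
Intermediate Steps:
c = -16
U = -8
Y = 21/64 (Y = -7/4 + (-5/(-16) - 8/(-1))/4 = -7/4 + (-5*(-1/16) - 8*(-1))/4 = -7/4 + (5/16 + 8)/4 = -7/4 + (¼)*(133/16) = -7/4 + 133/64 = 21/64 ≈ 0.32813)
(-4*(3 + 5))*(0 + Y) = (-4*(3 + 5))*(0 + 21/64) = -4*8*(21/64) = -32*21/64 = -21/2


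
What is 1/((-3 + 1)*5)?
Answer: -⅒ ≈ -0.10000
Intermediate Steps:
1/((-3 + 1)*5) = 1/(-2*5) = 1/(-10) = -⅒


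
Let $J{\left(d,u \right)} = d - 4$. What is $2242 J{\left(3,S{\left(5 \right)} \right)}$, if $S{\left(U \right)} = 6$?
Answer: $-2242$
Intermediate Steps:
$J{\left(d,u \right)} = -4 + d$
$2242 J{\left(3,S{\left(5 \right)} \right)} = 2242 \left(-4 + 3\right) = 2242 \left(-1\right) = -2242$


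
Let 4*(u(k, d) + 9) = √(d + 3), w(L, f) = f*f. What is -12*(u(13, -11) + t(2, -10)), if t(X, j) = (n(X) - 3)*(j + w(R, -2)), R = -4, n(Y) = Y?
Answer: 36 - 6*I*√2 ≈ 36.0 - 8.4853*I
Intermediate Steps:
w(L, f) = f²
u(k, d) = -9 + √(3 + d)/4 (u(k, d) = -9 + √(d + 3)/4 = -9 + √(3 + d)/4)
t(X, j) = (-3 + X)*(4 + j) (t(X, j) = (X - 3)*(j + (-2)²) = (-3 + X)*(j + 4) = (-3 + X)*(4 + j))
-12*(u(13, -11) + t(2, -10)) = -12*((-9 + √(3 - 11)/4) + (-12 - 3*(-10) + 4*2 + 2*(-10))) = -12*((-9 + √(-8)/4) + (-12 + 30 + 8 - 20)) = -12*((-9 + (2*I*√2)/4) + 6) = -12*((-9 + I*√2/2) + 6) = -12*(-3 + I*√2/2) = 36 - 6*I*√2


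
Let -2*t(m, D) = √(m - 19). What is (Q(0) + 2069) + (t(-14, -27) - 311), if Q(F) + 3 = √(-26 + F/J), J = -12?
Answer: 1755 + I*√26 - I*√33/2 ≈ 1755.0 + 2.2267*I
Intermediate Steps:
t(m, D) = -√(-19 + m)/2 (t(m, D) = -√(m - 19)/2 = -√(-19 + m)/2)
Q(F) = -3 + √(-26 - F/12) (Q(F) = -3 + √(-26 + F/(-12)) = -3 + √(-26 + F*(-1/12)) = -3 + √(-26 - F/12))
(Q(0) + 2069) + (t(-14, -27) - 311) = ((-3 + √(-936 - 3*0)/6) + 2069) + (-√(-19 - 14)/2 - 311) = ((-3 + √(-936 + 0)/6) + 2069) + (-I*√33/2 - 311) = ((-3 + √(-936)/6) + 2069) + (-I*√33/2 - 311) = ((-3 + (6*I*√26)/6) + 2069) + (-I*√33/2 - 311) = ((-3 + I*√26) + 2069) + (-311 - I*√33/2) = (2066 + I*√26) + (-311 - I*√33/2) = 1755 + I*√26 - I*√33/2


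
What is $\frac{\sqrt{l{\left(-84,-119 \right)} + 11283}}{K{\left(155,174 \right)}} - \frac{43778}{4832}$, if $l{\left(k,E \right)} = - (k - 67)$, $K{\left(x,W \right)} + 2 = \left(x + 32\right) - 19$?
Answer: $- \frac{21889}{2416} + \frac{\sqrt{11434}}{166} \approx -8.4159$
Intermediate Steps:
$K{\left(x,W \right)} = 11 + x$ ($K{\left(x,W \right)} = -2 + \left(\left(x + 32\right) - 19\right) = -2 + \left(\left(32 + x\right) - 19\right) = -2 + \left(13 + x\right) = 11 + x$)
$l{\left(k,E \right)} = 67 - k$ ($l{\left(k,E \right)} = - (-67 + k) = 67 - k$)
$\frac{\sqrt{l{\left(-84,-119 \right)} + 11283}}{K{\left(155,174 \right)}} - \frac{43778}{4832} = \frac{\sqrt{\left(67 - -84\right) + 11283}}{11 + 155} - \frac{43778}{4832} = \frac{\sqrt{\left(67 + 84\right) + 11283}}{166} - \frac{21889}{2416} = \sqrt{151 + 11283} \cdot \frac{1}{166} - \frac{21889}{2416} = \sqrt{11434} \cdot \frac{1}{166} - \frac{21889}{2416} = \frac{\sqrt{11434}}{166} - \frac{21889}{2416} = - \frac{21889}{2416} + \frac{\sqrt{11434}}{166}$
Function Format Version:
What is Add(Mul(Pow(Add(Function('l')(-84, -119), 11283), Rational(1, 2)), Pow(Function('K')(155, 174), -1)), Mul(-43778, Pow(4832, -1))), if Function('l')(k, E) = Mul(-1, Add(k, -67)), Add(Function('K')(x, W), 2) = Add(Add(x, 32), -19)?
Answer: Add(Rational(-21889, 2416), Mul(Rational(1, 166), Pow(11434, Rational(1, 2)))) ≈ -8.4159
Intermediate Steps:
Function('K')(x, W) = Add(11, x) (Function('K')(x, W) = Add(-2, Add(Add(x, 32), -19)) = Add(-2, Add(Add(32, x), -19)) = Add(-2, Add(13, x)) = Add(11, x))
Function('l')(k, E) = Add(67, Mul(-1, k)) (Function('l')(k, E) = Mul(-1, Add(-67, k)) = Add(67, Mul(-1, k)))
Add(Mul(Pow(Add(Function('l')(-84, -119), 11283), Rational(1, 2)), Pow(Function('K')(155, 174), -1)), Mul(-43778, Pow(4832, -1))) = Add(Mul(Pow(Add(Add(67, Mul(-1, -84)), 11283), Rational(1, 2)), Pow(Add(11, 155), -1)), Mul(-43778, Pow(4832, -1))) = Add(Mul(Pow(Add(Add(67, 84), 11283), Rational(1, 2)), Pow(166, -1)), Mul(-43778, Rational(1, 4832))) = Add(Mul(Pow(Add(151, 11283), Rational(1, 2)), Rational(1, 166)), Rational(-21889, 2416)) = Add(Mul(Pow(11434, Rational(1, 2)), Rational(1, 166)), Rational(-21889, 2416)) = Add(Mul(Rational(1, 166), Pow(11434, Rational(1, 2))), Rational(-21889, 2416)) = Add(Rational(-21889, 2416), Mul(Rational(1, 166), Pow(11434, Rational(1, 2))))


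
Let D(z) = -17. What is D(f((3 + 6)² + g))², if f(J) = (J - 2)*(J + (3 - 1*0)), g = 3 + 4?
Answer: 289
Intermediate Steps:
g = 7
f(J) = (-2 + J)*(3 + J) (f(J) = (-2 + J)*(J + (3 + 0)) = (-2 + J)*(J + 3) = (-2 + J)*(3 + J))
D(f((3 + 6)² + g))² = (-17)² = 289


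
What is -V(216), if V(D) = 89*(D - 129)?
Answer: -7743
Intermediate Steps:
V(D) = -11481 + 89*D (V(D) = 89*(-129 + D) = -11481 + 89*D)
-V(216) = -(-11481 + 89*216) = -(-11481 + 19224) = -1*7743 = -7743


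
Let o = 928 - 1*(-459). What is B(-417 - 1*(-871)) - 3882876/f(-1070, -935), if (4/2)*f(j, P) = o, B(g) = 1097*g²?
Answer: 313605766772/1387 ≈ 2.2610e+8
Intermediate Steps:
o = 1387 (o = 928 + 459 = 1387)
f(j, P) = 1387/2 (f(j, P) = (½)*1387 = 1387/2)
B(-417 - 1*(-871)) - 3882876/f(-1070, -935) = 1097*(-417 - 1*(-871))² - 3882876/1387/2 = 1097*(-417 + 871)² - 3882876*2/1387 = 1097*454² - 1*7765752/1387 = 1097*206116 - 7765752/1387 = 226109252 - 7765752/1387 = 313605766772/1387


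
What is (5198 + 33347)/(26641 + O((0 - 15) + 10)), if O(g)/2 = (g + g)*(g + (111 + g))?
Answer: 38545/24621 ≈ 1.5655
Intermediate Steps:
O(g) = 4*g*(111 + 2*g) (O(g) = 2*((g + g)*(g + (111 + g))) = 2*((2*g)*(111 + 2*g)) = 2*(2*g*(111 + 2*g)) = 4*g*(111 + 2*g))
(5198 + 33347)/(26641 + O((0 - 15) + 10)) = (5198 + 33347)/(26641 + 4*((0 - 15) + 10)*(111 + 2*((0 - 15) + 10))) = 38545/(26641 + 4*(-15 + 10)*(111 + 2*(-15 + 10))) = 38545/(26641 + 4*(-5)*(111 + 2*(-5))) = 38545/(26641 + 4*(-5)*(111 - 10)) = 38545/(26641 + 4*(-5)*101) = 38545/(26641 - 2020) = 38545/24621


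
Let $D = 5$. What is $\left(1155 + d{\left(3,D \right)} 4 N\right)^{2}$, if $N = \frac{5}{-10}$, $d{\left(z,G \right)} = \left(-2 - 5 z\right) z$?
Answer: $1580049$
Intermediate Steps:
$d{\left(z,G \right)} = z \left(-2 - 5 z\right)$
$N = - \frac{1}{2}$ ($N = 5 \left(- \frac{1}{10}\right) = - \frac{1}{2} \approx -0.5$)
$\left(1155 + d{\left(3,D \right)} 4 N\right)^{2} = \left(1155 + \left(-1\right) 3 \left(2 + 5 \cdot 3\right) 4 \left(- \frac{1}{2}\right)\right)^{2} = \left(1155 + \left(-1\right) 3 \left(2 + 15\right) 4 \left(- \frac{1}{2}\right)\right)^{2} = \left(1155 + \left(-1\right) 3 \cdot 17 \cdot 4 \left(- \frac{1}{2}\right)\right)^{2} = \left(1155 + \left(-51\right) 4 \left(- \frac{1}{2}\right)\right)^{2} = \left(1155 - -102\right)^{2} = \left(1155 + 102\right)^{2} = 1257^{2} = 1580049$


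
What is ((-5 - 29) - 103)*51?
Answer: -6987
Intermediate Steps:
((-5 - 29) - 103)*51 = (-34 - 103)*51 = -137*51 = -6987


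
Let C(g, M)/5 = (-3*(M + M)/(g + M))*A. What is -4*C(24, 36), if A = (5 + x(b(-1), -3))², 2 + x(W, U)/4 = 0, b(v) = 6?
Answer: 648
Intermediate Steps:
x(W, U) = -8 (x(W, U) = -8 + 4*0 = -8 + 0 = -8)
A = 9 (A = (5 - 8)² = (-3)² = 9)
C(g, M) = -270*M/(M + g) (C(g, M) = 5*(-3*(M + M)/(g + M)*9) = 5*(-3*2*M/(M + g)*9) = 5*(-6*M/(M + g)*9) = 5*(-54*M/(M + g)) = -270*M/(M + g))
-4*C(24, 36) = -(-1080)*36/(36 + 24) = -(-1080)*36/60 = -4*(-162) = 648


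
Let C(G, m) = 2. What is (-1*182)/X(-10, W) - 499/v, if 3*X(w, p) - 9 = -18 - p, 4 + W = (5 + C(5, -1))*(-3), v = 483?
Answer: -135851/3864 ≈ -35.158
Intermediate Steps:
W = -25 (W = -4 + (5 + 2)*(-3) = -4 + 7*(-3) = -4 - 21 = -25)
X(w, p) = -3 - p/3 (X(w, p) = 3 + (-18 - p)/3 = 3 + (-6 - p/3) = -3 - p/3)
(-1*182)/X(-10, W) - 499/v = (-1*182)/(-3 - 1/3*(-25)) - 499/483 = -182/(-3 + 25/3) - 499*1/483 = -182/16/3 - 499/483 = -182*3/16 - 499/483 = -273/8 - 499/483 = -135851/3864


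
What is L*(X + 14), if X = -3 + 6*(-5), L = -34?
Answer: 646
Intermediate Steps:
X = -33 (X = -3 - 30 = -33)
L*(X + 14) = -34*(-33 + 14) = -34*(-19) = 646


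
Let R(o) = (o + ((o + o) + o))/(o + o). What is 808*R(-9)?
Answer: 1616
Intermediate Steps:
R(o) = 2 (R(o) = (o + (2*o + o))/((2*o)) = (o + 3*o)*(1/(2*o)) = (4*o)*(1/(2*o)) = 2)
808*R(-9) = 808*2 = 1616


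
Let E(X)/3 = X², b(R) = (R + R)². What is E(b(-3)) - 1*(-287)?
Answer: 4175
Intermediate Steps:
b(R) = 4*R² (b(R) = (2*R)² = 4*R²)
E(X) = 3*X²
E(b(-3)) - 1*(-287) = 3*(4*(-3)²)² - 1*(-287) = 3*(4*9)² + 287 = 3*36² + 287 = 3*1296 + 287 = 3888 + 287 = 4175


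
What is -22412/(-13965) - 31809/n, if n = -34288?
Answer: 1212675341/478831920 ≈ 2.5326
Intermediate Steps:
-22412/(-13965) - 31809/n = -22412/(-13965) - 31809/(-34288) = -22412*(-1/13965) - 31809*(-1/34288) = 22412/13965 + 31809/34288 = 1212675341/478831920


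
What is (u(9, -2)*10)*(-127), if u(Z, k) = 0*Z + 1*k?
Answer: 2540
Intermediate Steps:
u(Z, k) = k (u(Z, k) = 0 + k = k)
(u(9, -2)*10)*(-127) = -2*10*(-127) = -20*(-127) = 2540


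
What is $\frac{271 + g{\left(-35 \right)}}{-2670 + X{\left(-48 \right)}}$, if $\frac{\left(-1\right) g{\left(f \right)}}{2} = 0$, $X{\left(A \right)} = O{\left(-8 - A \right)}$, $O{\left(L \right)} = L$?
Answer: $- \frac{271}{2630} \approx -0.10304$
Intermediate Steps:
$X{\left(A \right)} = -8 - A$
$g{\left(f \right)} = 0$ ($g{\left(f \right)} = \left(-2\right) 0 = 0$)
$\frac{271 + g{\left(-35 \right)}}{-2670 + X{\left(-48 \right)}} = \frac{271 + 0}{-2670 - -40} = \frac{271}{-2670 + \left(-8 + 48\right)} = \frac{271}{-2670 + 40} = \frac{271}{-2630} = 271 \left(- \frac{1}{2630}\right) = - \frac{271}{2630}$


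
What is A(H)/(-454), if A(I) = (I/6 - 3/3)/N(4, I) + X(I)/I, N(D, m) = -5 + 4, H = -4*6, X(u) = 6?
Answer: -19/1816 ≈ -0.010463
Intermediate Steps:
H = -24
N(D, m) = -1
A(I) = 1 + 6/I - I/6 (A(I) = (I/6 - 3/3)/(-1) + 6/I = (I*(1/6) - 3*1/3)*(-1) + 6/I = (I/6 - 1)*(-1) + 6/I = (-1 + I/6)*(-1) + 6/I = (1 - I/6) + 6/I = 1 + 6/I - I/6)
A(H)/(-454) = (1 + 6/(-24) - 1/6*(-24))/(-454) = -(1 + 6*(-1/24) + 4)/454 = -(1 - 1/4 + 4)/454 = -1/454*19/4 = -19/1816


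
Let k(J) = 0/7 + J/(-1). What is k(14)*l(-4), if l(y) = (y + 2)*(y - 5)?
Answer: -252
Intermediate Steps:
k(J) = -J (k(J) = 0*(1/7) + J*(-1) = 0 - J = -J)
l(y) = (-5 + y)*(2 + y) (l(y) = (2 + y)*(-5 + y) = (-5 + y)*(2 + y))
k(14)*l(-4) = (-1*14)*(-10 + (-4)**2 - 3*(-4)) = -14*(-10 + 16 + 12) = -14*18 = -252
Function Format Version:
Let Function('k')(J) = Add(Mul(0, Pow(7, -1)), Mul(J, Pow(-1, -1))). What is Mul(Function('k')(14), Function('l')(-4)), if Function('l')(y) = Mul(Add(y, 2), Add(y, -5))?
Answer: -252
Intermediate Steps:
Function('k')(J) = Mul(-1, J) (Function('k')(J) = Add(Mul(0, Rational(1, 7)), Mul(J, -1)) = Add(0, Mul(-1, J)) = Mul(-1, J))
Function('l')(y) = Mul(Add(-5, y), Add(2, y)) (Function('l')(y) = Mul(Add(2, y), Add(-5, y)) = Mul(Add(-5, y), Add(2, y)))
Mul(Function('k')(14), Function('l')(-4)) = Mul(Mul(-1, 14), Add(-10, Pow(-4, 2), Mul(-3, -4))) = Mul(-14, Add(-10, 16, 12)) = Mul(-14, 18) = -252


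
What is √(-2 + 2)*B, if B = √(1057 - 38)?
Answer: 0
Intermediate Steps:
B = √1019 ≈ 31.922
√(-2 + 2)*B = √(-2 + 2)*√1019 = √0*√1019 = 0*√1019 = 0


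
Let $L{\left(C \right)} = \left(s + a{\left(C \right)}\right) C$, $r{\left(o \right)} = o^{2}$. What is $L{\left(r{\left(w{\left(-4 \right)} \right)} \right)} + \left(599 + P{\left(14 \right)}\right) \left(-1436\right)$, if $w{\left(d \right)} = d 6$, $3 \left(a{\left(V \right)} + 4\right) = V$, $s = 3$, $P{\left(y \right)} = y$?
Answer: $-770252$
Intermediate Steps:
$a{\left(V \right)} = -4 + \frac{V}{3}$
$w{\left(d \right)} = 6 d$
$L{\left(C \right)} = C \left(-1 + \frac{C}{3}\right)$ ($L{\left(C \right)} = \left(3 + \left(-4 + \frac{C}{3}\right)\right) C = \left(-1 + \frac{C}{3}\right) C = C \left(-1 + \frac{C}{3}\right)$)
$L{\left(r{\left(w{\left(-4 \right)} \right)} \right)} + \left(599 + P{\left(14 \right)}\right) \left(-1436\right) = \frac{\left(6 \left(-4\right)\right)^{2} \left(-3 + \left(6 \left(-4\right)\right)^{2}\right)}{3} + \left(599 + 14\right) \left(-1436\right) = \frac{\left(-24\right)^{2} \left(-3 + \left(-24\right)^{2}\right)}{3} + 613 \left(-1436\right) = \frac{1}{3} \cdot 576 \left(-3 + 576\right) - 880268 = \frac{1}{3} \cdot 576 \cdot 573 - 880268 = 110016 - 880268 = -770252$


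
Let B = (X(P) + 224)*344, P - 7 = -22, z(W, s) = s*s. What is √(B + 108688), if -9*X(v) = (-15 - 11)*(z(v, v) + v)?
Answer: 4*√221871/3 ≈ 628.04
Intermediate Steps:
z(W, s) = s²
P = -15 (P = 7 - 22 = -15)
X(v) = 26*v/9 + 26*v²/9 (X(v) = -(-15 - 11)*(v² + v)/9 = -(-26)*(v + v²)/9 = -(-26*v - 26*v²)/9 = 26*v/9 + 26*v²/9)
B = 857248/3 (B = ((26/9)*(-15)*(1 - 15) + 224)*344 = ((26/9)*(-15)*(-14) + 224)*344 = (1820/3 + 224)*344 = (2492/3)*344 = 857248/3 ≈ 2.8575e+5)
√(B + 108688) = √(857248/3 + 108688) = √(1183312/3) = 4*√221871/3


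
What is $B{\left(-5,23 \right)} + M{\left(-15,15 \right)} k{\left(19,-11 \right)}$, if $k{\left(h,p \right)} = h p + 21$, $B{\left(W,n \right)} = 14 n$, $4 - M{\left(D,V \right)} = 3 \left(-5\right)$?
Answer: $-3250$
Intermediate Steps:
$M{\left(D,V \right)} = 19$ ($M{\left(D,V \right)} = 4 - 3 \left(-5\right) = 4 - -15 = 4 + 15 = 19$)
$k{\left(h,p \right)} = 21 + h p$
$B{\left(-5,23 \right)} + M{\left(-15,15 \right)} k{\left(19,-11 \right)} = 14 \cdot 23 + 19 \left(21 + 19 \left(-11\right)\right) = 322 + 19 \left(21 - 209\right) = 322 + 19 \left(-188\right) = 322 - 3572 = -3250$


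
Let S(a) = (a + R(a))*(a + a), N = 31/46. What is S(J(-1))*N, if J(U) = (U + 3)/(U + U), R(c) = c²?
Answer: 0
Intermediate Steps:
J(U) = (3 + U)/(2*U) (J(U) = (3 + U)/((2*U)) = (3 + U)*(1/(2*U)) = (3 + U)/(2*U))
N = 31/46 (N = 31*(1/46) = 31/46 ≈ 0.67391)
S(a) = 2*a*(a + a²) (S(a) = (a + a²)*(a + a) = (a + a²)*(2*a) = 2*a*(a + a²))
S(J(-1))*N = (2*((½)*(3 - 1)/(-1))²*(1 + (½)*(3 - 1)/(-1)))*(31/46) = (2*((½)*(-1)*2)²*(1 + (½)*(-1)*2))*(31/46) = (2*(-1)²*(1 - 1))*(31/46) = (2*1*0)*(31/46) = 0*(31/46) = 0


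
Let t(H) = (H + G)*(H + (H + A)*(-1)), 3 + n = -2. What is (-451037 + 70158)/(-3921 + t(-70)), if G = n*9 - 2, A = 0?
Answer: 380879/3921 ≈ 97.138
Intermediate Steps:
n = -5 (n = -3 - 2 = -5)
G = -47 (G = -5*9 - 2 = -45 - 2 = -47)
t(H) = 0 (t(H) = (H - 47)*(H + (H + 0)*(-1)) = (-47 + H)*(H + H*(-1)) = (-47 + H)*(H - H) = (-47 + H)*0 = 0)
(-451037 + 70158)/(-3921 + t(-70)) = (-451037 + 70158)/(-3921 + 0) = -380879/(-3921) = -380879*(-1/3921) = 380879/3921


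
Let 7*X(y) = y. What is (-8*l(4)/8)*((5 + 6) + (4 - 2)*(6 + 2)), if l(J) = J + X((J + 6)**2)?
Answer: -3456/7 ≈ -493.71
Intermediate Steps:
X(y) = y/7
l(J) = J + (6 + J)**2/7 (l(J) = J + (J + 6)**2/7 = J + (6 + J)**2/7)
(-8*l(4)/8)*((5 + 6) + (4 - 2)*(6 + 2)) = (-8*(4 + (6 + 4)**2/7)/8)*((5 + 6) + (4 - 2)*(6 + 2)) = (-8*(4 + (1/7)*10**2)/8)*(11 + 2*8) = (-8*(4 + (1/7)*100)/8)*(11 + 16) = -8*(4 + 100/7)/8*27 = -1024/(7*8)*27 = -8*16/7*27 = -128/7*27 = -3456/7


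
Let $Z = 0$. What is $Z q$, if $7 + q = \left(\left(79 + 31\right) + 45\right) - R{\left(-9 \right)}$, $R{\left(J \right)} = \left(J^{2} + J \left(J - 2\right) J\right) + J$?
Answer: $0$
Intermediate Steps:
$R{\left(J \right)} = J + J^{2} + J^{2} \left(-2 + J\right)$ ($R{\left(J \right)} = \left(J^{2} + J \left(-2 + J\right) J\right) + J = \left(J^{2} + J^{2} \left(-2 + J\right)\right) + J = J + J^{2} + J^{2} \left(-2 + J\right)$)
$q = 967$ ($q = -7 - \left(-155 - 9 \left(1 + \left(-9\right)^{2} - -9\right)\right) = -7 - \left(-155 - 9 \left(1 + 81 + 9\right)\right) = -7 - \left(-155 - 819\right) = -7 + \left(155 - -819\right) = -7 + \left(155 + 819\right) = -7 + 974 = 967$)
$Z q = 0 \cdot 967 = 0$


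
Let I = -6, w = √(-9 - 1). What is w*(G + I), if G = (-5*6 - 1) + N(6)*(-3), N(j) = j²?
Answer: -145*I*√10 ≈ -458.53*I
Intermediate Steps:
w = I*√10 (w = √(-10) = I*√10 ≈ 3.1623*I)
G = -139 (G = (-5*6 - 1) + 6²*(-3) = (-30 - 1) + 36*(-3) = -31 - 108 = -139)
w*(G + I) = (I*√10)*(-139 - 6) = (I*√10)*(-145) = -145*I*√10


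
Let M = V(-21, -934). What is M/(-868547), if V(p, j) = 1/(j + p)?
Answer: 1/829462385 ≈ 1.2056e-9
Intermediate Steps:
M = -1/955 (M = 1/(-934 - 21) = 1/(-955) = -1/955 ≈ -0.0010471)
M/(-868547) = -1/955/(-868547) = -1/955*(-1/868547) = 1/829462385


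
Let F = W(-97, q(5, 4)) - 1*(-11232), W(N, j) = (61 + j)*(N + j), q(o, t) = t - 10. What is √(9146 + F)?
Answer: √14713 ≈ 121.30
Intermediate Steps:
q(o, t) = -10 + t
F = 5567 (F = ((-10 + 4)² + 61*(-97) + 61*(-10 + 4) - 97*(-10 + 4)) - 1*(-11232) = ((-6)² - 5917 + 61*(-6) - 97*(-6)) + 11232 = (36 - 5917 - 366 + 582) + 11232 = -5665 + 11232 = 5567)
√(9146 + F) = √(9146 + 5567) = √14713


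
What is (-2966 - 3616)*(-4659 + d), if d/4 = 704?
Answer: 12130626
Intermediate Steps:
d = 2816 (d = 4*704 = 2816)
(-2966 - 3616)*(-4659 + d) = (-2966 - 3616)*(-4659 + 2816) = -6582*(-1843) = 12130626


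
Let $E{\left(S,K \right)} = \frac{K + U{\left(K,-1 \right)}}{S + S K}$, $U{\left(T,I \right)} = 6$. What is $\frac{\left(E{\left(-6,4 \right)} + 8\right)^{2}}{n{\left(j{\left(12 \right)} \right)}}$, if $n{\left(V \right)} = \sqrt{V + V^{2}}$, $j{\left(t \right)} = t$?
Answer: $\frac{529 \sqrt{39}}{702} \approx 4.706$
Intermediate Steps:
$E{\left(S,K \right)} = \frac{6 + K}{S + K S}$ ($E{\left(S,K \right)} = \frac{K + 6}{S + S K} = \frac{6 + K}{S + K S}$)
$\frac{\left(E{\left(-6,4 \right)} + 8\right)^{2}}{n{\left(j{\left(12 \right)} \right)}} = \frac{\left(\frac{6 + 4}{\left(-6\right) \left(1 + 4\right)} + 8\right)^{2}}{\sqrt{12 \left(1 + 12\right)}} = \frac{\left(\left(- \frac{1}{6}\right) \frac{1}{5} \cdot 10 + 8\right)^{2}}{\sqrt{12 \cdot 13}} = \frac{\left(\left(- \frac{1}{6}\right) \frac{1}{5} \cdot 10 + 8\right)^{2}}{\sqrt{156}} = \frac{\left(- \frac{1}{3} + 8\right)^{2}}{2 \sqrt{39}} = \left(\frac{23}{3}\right)^{2} \frac{\sqrt{39}}{78} = \frac{529 \frac{\sqrt{39}}{78}}{9} = \frac{529 \sqrt{39}}{702}$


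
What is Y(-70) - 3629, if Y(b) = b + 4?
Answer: -3695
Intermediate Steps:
Y(b) = 4 + b
Y(-70) - 3629 = (4 - 70) - 3629 = -66 - 3629 = -3695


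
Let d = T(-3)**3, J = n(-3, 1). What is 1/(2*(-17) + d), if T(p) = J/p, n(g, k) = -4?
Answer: -27/854 ≈ -0.031616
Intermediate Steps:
J = -4
T(p) = -4/p
d = 64/27 (d = (-4/(-3))**3 = (-4*(-1/3))**3 = (4/3)**3 = 64/27 ≈ 2.3704)
1/(2*(-17) + d) = 1/(2*(-17) + 64/27) = 1/(-34 + 64/27) = 1/(-854/27) = -27/854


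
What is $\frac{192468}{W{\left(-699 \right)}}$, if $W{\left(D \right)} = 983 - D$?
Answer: $\frac{96234}{841} \approx 114.43$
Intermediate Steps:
$\frac{192468}{W{\left(-699 \right)}} = \frac{192468}{983 - -699} = \frac{192468}{983 + 699} = \frac{192468}{1682} = 192468 \cdot \frac{1}{1682} = \frac{96234}{841}$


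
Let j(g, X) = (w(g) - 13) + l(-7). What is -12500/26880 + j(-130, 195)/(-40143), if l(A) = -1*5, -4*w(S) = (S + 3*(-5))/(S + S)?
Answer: -108614981/233792832 ≈ -0.46458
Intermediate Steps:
w(S) = -(-15 + S)/(8*S) (w(S) = -(S + 3*(-5))/(4*(S + S)) = -(S - 15)/(4*(2*S)) = -(-15 + S)*1/(2*S)/4 = -(-15 + S)/(8*S))
l(A) = -5
j(g, X) = -18 + (15 - g)/(8*g) (j(g, X) = ((15 - g)/(8*g) - 13) - 5 = (-13 + (15 - g)/(8*g)) - 5 = -18 + (15 - g)/(8*g))
-12500/26880 + j(-130, 195)/(-40143) = -12500/26880 + ((5/8)*(3 - 29*(-130))/(-130))/(-40143) = -12500*1/26880 + ((5/8)*(-1/130)*(3 + 3770))*(-1/40143) = -625/1344 + ((5/8)*(-1/130)*3773)*(-1/40143) = -625/1344 - 3773/208*(-1/40143) = -625/1344 + 3773/8349744 = -108614981/233792832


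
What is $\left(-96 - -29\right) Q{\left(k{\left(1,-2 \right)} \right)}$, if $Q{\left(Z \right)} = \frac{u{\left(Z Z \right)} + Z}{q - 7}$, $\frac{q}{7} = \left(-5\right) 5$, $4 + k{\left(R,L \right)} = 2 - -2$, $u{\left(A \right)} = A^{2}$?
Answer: $0$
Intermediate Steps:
$k{\left(R,L \right)} = 0$ ($k{\left(R,L \right)} = -4 + \left(2 - -2\right) = -4 + \left(2 + 2\right) = -4 + 4 = 0$)
$q = -175$ ($q = 7 \left(\left(-5\right) 5\right) = 7 \left(-25\right) = -175$)
$Q{\left(Z \right)} = - \frac{Z}{182} - \frac{Z^{4}}{182}$ ($Q{\left(Z \right)} = \frac{\left(Z Z\right)^{2} + Z}{-175 - 7} = \frac{\left(Z^{2}\right)^{2} + Z}{-182} = \left(Z^{4} + Z\right) \left(- \frac{1}{182}\right) = \left(Z + Z^{4}\right) \left(- \frac{1}{182}\right) = - \frac{Z}{182} - \frac{Z^{4}}{182}$)
$\left(-96 - -29\right) Q{\left(k{\left(1,-2 \right)} \right)} = \left(-96 - -29\right) \frac{1}{182} \cdot 0 \left(-1 - 0^{3}\right) = \left(-96 + 29\right) \frac{1}{182} \cdot 0 \left(-1 - 0\right) = - 67 \cdot \frac{1}{182} \cdot 0 \left(-1 + 0\right) = - 67 \cdot \frac{1}{182} \cdot 0 \left(-1\right) = \left(-67\right) 0 = 0$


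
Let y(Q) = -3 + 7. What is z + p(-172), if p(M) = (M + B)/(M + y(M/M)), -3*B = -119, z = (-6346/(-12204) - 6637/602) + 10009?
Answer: 73462810685/7346808 ≈ 9999.3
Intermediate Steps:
z = 9182127952/918351 (z = (-6346*(-1/12204) - 6637*1/602) + 10009 = (3173/6102 - 6637/602) + 10009 = -9647207/918351 + 10009 = 9182127952/918351 ≈ 9998.5)
y(Q) = 4
B = 119/3 (B = -⅓*(-119) = 119/3 ≈ 39.667)
p(M) = (119/3 + M)/(4 + M) (p(M) = (M + 119/3)/(M + 4) = (119/3 + M)/(4 + M))
z + p(-172) = 9182127952/918351 + (119/3 - 172)/(4 - 172) = 9182127952/918351 - 397/3/(-168) = 9182127952/918351 - 1/168*(-397/3) = 9182127952/918351 + 397/504 = 73462810685/7346808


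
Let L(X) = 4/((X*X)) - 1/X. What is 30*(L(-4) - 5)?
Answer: -135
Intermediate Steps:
L(X) = -1/X + 4/X² (L(X) = 4/(X²) - 1/X = 4/X² - 1/X = -1/X + 4/X²)
30*(L(-4) - 5) = 30*((4 - 1*(-4))/(-4)² - 5) = 30*((4 + 4)/16 - 5) = 30*((1/16)*8 - 5) = 30*(½ - 5) = 30*(-9/2) = -135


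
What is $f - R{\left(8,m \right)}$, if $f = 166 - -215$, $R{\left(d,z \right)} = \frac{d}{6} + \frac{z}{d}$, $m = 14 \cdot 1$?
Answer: $\frac{4535}{12} \approx 377.92$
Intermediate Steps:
$m = 14$
$R{\left(d,z \right)} = \frac{d}{6} + \frac{z}{d}$ ($R{\left(d,z \right)} = d \frac{1}{6} + \frac{z}{d} = \frac{d}{6} + \frac{z}{d}$)
$f = 381$ ($f = 166 + 215 = 381$)
$f - R{\left(8,m \right)} = 381 - \left(\frac{1}{6} \cdot 8 + \frac{14}{8}\right) = 381 - \left(\frac{4}{3} + 14 \cdot \frac{1}{8}\right) = 381 - \left(\frac{4}{3} + \frac{7}{4}\right) = 381 - \frac{37}{12} = \frac{4535}{12}$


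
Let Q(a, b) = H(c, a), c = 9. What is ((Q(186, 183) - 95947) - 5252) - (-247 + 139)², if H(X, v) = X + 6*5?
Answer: -112824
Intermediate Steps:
H(X, v) = 30 + X (H(X, v) = X + 30 = 30 + X)
Q(a, b) = 39 (Q(a, b) = 30 + 9 = 39)
((Q(186, 183) - 95947) - 5252) - (-247 + 139)² = ((39 - 95947) - 5252) - (-247 + 139)² = (-95908 - 5252) - 1*(-108)² = -101160 - 1*11664 = -101160 - 11664 = -112824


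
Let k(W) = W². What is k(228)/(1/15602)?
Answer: 811054368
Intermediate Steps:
k(228)/(1/15602) = 228²/(1/15602) = 51984/(1/15602) = 51984*15602 = 811054368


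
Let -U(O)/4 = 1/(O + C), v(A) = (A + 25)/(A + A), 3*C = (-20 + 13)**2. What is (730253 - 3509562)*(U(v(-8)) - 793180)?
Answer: 1615893398777788/733 ≈ 2.2045e+12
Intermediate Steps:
C = 49/3 (C = (-20 + 13)**2/3 = (1/3)*(-7)**2 = (1/3)*49 = 49/3 ≈ 16.333)
v(A) = (25 + A)/(2*A) (v(A) = (25 + A)/((2*A)) = (25 + A)*(1/(2*A)) = (25 + A)/(2*A))
U(O) = -4/(49/3 + O) (U(O) = -4/(O + 49/3) = -4/(49/3 + O))
(730253 - 3509562)*(U(v(-8)) - 793180) = (730253 - 3509562)*(-12/(49 + 3*((1/2)*(25 - 8)/(-8))) - 793180) = -2779309*(-12/(49 + 3*((1/2)*(-1/8)*17)) - 793180) = -2779309*(-12/(49 + 3*(-17/16)) - 793180) = -2779309*(-12/(49 - 51/16) - 793180) = -2779309*(-12/733/16 - 793180) = -2779309*(-12*16/733 - 793180) = -2779309*(-192/733 - 793180) = -2779309*(-581401132/733) = 1615893398777788/733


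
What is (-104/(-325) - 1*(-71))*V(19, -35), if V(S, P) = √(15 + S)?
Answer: 1783*√34/25 ≈ 415.86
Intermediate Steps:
(-104/(-325) - 1*(-71))*V(19, -35) = (-104/(-325) - 1*(-71))*√(15 + 19) = (-104*(-1/325) + 71)*√34 = (8/25 + 71)*√34 = 1783*√34/25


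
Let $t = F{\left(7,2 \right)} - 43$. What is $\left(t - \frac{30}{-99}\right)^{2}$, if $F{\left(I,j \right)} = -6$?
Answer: $\frac{2582449}{1089} \approx 2371.4$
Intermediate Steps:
$t = -49$ ($t = -6 - 43 = -49$)
$\left(t - \frac{30}{-99}\right)^{2} = \left(-49 - \frac{30}{-99}\right)^{2} = \left(-49 - - \frac{10}{33}\right)^{2} = \left(-49 + \frac{10}{33}\right)^{2} = \left(- \frac{1607}{33}\right)^{2} = \frac{2582449}{1089}$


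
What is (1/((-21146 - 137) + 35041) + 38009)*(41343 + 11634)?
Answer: 9234382426357/4586 ≈ 2.0136e+9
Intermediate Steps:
(1/((-21146 - 137) + 35041) + 38009)*(41343 + 11634) = (1/(-21283 + 35041) + 38009)*52977 = (1/13758 + 38009)*52977 = (522927823/13758)*52977 = 9234382426357/4586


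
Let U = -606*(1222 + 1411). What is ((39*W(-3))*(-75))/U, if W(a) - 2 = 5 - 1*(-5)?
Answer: 5850/265933 ≈ 0.021998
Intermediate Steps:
W(a) = 12 (W(a) = 2 + (5 - 1*(-5)) = 2 + (5 + 5) = 2 + 10 = 12)
U = -1595598 (U = -606*2633 = -1595598)
((39*W(-3))*(-75))/U = ((39*12)*(-75))/(-1595598) = (468*(-75))*(-1/1595598) = -35100*(-1/1595598) = 5850/265933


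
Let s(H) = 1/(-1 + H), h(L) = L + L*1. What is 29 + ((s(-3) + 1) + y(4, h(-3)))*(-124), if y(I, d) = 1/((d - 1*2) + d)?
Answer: -386/7 ≈ -55.143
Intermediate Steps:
h(L) = 2*L (h(L) = L + L = 2*L)
y(I, d) = 1/(-2 + 2*d) (y(I, d) = 1/((d - 2) + d) = 1/((-2 + d) + d) = 1/(-2 + 2*d))
29 + ((s(-3) + 1) + y(4, h(-3)))*(-124) = 29 + ((1/(-1 - 3) + 1) + 1/(2*(-1 + 2*(-3))))*(-124) = 29 + ((1/(-4) + 1) + 1/(2*(-1 - 6)))*(-124) = 29 + ((-¼ + 1) + (½)/(-7))*(-124) = 29 + (¾ + (½)*(-⅐))*(-124) = 29 + (¾ - 1/14)*(-124) = 29 + (19/28)*(-124) = 29 - 589/7 = -386/7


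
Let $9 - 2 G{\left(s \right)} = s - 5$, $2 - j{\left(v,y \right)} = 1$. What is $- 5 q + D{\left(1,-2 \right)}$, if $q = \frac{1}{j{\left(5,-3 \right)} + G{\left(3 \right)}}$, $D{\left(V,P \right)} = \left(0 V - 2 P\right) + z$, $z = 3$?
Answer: $\frac{81}{13} \approx 6.2308$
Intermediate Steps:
$j{\left(v,y \right)} = 1$ ($j{\left(v,y \right)} = 2 - 1 = 1$)
$G{\left(s \right)} = 7 - \frac{s}{2}$ ($G{\left(s \right)} = \frac{9}{2} - \frac{s - 5}{2} = \frac{9}{2} - \frac{-5 + s}{2} = \frac{9}{2} - \left(- \frac{5}{2} + \frac{s}{2}\right) = 7 - \frac{s}{2}$)
$D{\left(V,P \right)} = 3 - 2 P$ ($D{\left(V,P \right)} = \left(0 V - 2 P\right) + 3 = \left(0 - 2 P\right) + 3 = - 2 P + 3 = 3 - 2 P$)
$q = \frac{2}{13}$ ($q = \frac{1}{1 + \left(7 - \frac{3}{2}\right)} = \frac{1}{1 + \frac{11}{2}} = \frac{1}{\frac{13}{2}} = \frac{2}{13} \approx 0.15385$)
$- 5 q + D{\left(1,-2 \right)} = \left(-5\right) \frac{2}{13} + \left(3 - -4\right) = - \frac{10}{13} + \left(3 + 4\right) = - \frac{10}{13} + 7 = \frac{81}{13}$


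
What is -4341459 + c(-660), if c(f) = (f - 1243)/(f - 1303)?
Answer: -8522282114/1963 ≈ -4.3415e+6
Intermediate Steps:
c(f) = (-1243 + f)/(-1303 + f)
-4341459 + c(-660) = -4341459 + (-1243 - 660)/(-1303 - 660) = -4341459 - 1903/(-1963) = -4341459 - 1/1963*(-1903) = -4341459 + 1903/1963 = -8522282114/1963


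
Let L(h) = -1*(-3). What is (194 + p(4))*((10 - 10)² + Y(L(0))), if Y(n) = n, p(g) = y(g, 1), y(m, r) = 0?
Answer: 582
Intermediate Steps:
p(g) = 0
L(h) = 3
(194 + p(4))*((10 - 10)² + Y(L(0))) = (194 + 0)*((10 - 10)² + 3) = 194*(0² + 3) = 194*(0 + 3) = 194*3 = 582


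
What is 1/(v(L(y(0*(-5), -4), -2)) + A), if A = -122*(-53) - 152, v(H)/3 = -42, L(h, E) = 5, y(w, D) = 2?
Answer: 1/6188 ≈ 0.00016160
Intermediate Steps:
v(H) = -126 (v(H) = 3*(-42) = -126)
A = 6314 (A = 6466 - 152 = 6314)
1/(v(L(y(0*(-5), -4), -2)) + A) = 1/(-126 + 6314) = 1/6188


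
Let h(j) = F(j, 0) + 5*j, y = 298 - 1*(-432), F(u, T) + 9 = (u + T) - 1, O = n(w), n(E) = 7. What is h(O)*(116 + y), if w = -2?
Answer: 27072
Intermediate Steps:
O = 7
F(u, T) = -10 + T + u (F(u, T) = -9 + ((u + T) - 1) = -9 + ((T + u) - 1) = -9 + (-1 + T + u) = -10 + T + u)
y = 730 (y = 298 + 432 = 730)
h(j) = -10 + 6*j (h(j) = (-10 + 0 + j) + 5*j = (-10 + j) + 5*j = -10 + 6*j)
h(O)*(116 + y) = (-10 + 6*7)*(116 + 730) = (-10 + 42)*846 = 32*846 = 27072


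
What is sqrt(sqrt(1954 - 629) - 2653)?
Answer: sqrt(-2653 + 5*sqrt(53)) ≈ 51.153*I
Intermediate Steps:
sqrt(sqrt(1954 - 629) - 2653) = sqrt(sqrt(1325) - 2653) = sqrt(5*sqrt(53) - 2653) = sqrt(-2653 + 5*sqrt(53))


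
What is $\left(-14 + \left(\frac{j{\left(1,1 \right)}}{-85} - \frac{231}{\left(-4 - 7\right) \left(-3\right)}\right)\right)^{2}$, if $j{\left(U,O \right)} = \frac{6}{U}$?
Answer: $\frac{3207681}{7225} \approx 443.97$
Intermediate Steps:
$\left(-14 + \left(\frac{j{\left(1,1 \right)}}{-85} - \frac{231}{\left(-4 - 7\right) \left(-3\right)}\right)\right)^{2} = \left(-14 - \left(231 \left(- \frac{1}{3 \left(-4 - 7\right)}\right) - \frac{6 \cdot 1^{-1}}{-85}\right)\right)^{2} = \left(-14 + \left(6 \cdot 1 \left(- \frac{1}{85}\right) - \frac{231}{\left(-11\right) \left(-3\right)}\right)\right)^{2} = \left(-14 + \left(6 \left(- \frac{1}{85}\right) - \frac{231}{33}\right)\right)^{2} = \left(-14 - \frac{601}{85}\right)^{2} = \left(- \frac{1791}{85}\right)^{2} = \frac{3207681}{7225}$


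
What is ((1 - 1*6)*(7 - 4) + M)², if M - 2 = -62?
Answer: 5625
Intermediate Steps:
M = -60 (M = 2 - 62 = -60)
((1 - 1*6)*(7 - 4) + M)² = ((1 - 1*6)*(7 - 4) - 60)² = ((1 - 6)*3 - 60)² = (-5*3 - 60)² = (-15 - 60)² = (-75)² = 5625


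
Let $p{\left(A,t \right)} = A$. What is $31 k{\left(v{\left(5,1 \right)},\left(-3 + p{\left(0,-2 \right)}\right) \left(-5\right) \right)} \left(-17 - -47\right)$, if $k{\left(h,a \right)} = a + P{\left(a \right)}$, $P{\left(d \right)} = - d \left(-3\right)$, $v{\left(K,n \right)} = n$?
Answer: $55800$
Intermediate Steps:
$P{\left(d \right)} = 3 d$
$k{\left(h,a \right)} = 4 a$ ($k{\left(h,a \right)} = a + 3 a = 4 a$)
$31 k{\left(v{\left(5,1 \right)},\left(-3 + p{\left(0,-2 \right)}\right) \left(-5\right) \right)} \left(-17 - -47\right) = 31 \cdot 4 \left(-3 + 0\right) \left(-5\right) \left(-17 - -47\right) = 31 \cdot 4 \left(\left(-3\right) \left(-5\right)\right) \left(-17 + 47\right) = 31 \cdot 4 \cdot 15 \cdot 30 = 31 \cdot 60 \cdot 30 = 1860 \cdot 30 = 55800$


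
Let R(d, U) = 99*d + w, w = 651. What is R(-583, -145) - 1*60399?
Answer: -117465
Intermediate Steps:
R(d, U) = 651 + 99*d (R(d, U) = 99*d + 651 = 651 + 99*d)
R(-583, -145) - 1*60399 = (651 + 99*(-583)) - 1*60399 = (651 - 57717) - 60399 = -57066 - 60399 = -117465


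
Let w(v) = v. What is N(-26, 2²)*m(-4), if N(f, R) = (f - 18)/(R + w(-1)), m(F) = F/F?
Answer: -44/3 ≈ -14.667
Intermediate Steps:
m(F) = 1
N(f, R) = (-18 + f)/(-1 + R) (N(f, R) = (f - 18)/(R - 1) = (-18 + f)/(-1 + R))
N(-26, 2²)*m(-4) = ((-18 - 26)/(-1 + 2²))*1 = (-44/(-1 + 4))*1 = (-44/3)*1 = ((⅓)*(-44))*1 = -44/3*1 = -44/3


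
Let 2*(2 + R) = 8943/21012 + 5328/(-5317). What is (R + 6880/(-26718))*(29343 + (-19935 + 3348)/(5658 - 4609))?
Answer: -381983957679977165/5116371416494 ≈ -74659.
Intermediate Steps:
R = -170428407/74480536 (R = -2 + (8943/21012 + 5328/(-5317))/2 = -2 + (8943*(1/21012) + 5328*(-1/5317))/2 = -2 + (2981/7004 - 5328/5317)/2 = -2 + (1/2)*(-21467335/37240268) = -2 - 21467335/74480536 = -170428407/74480536 ≈ -2.2882)
(R + 6880/(-26718))*(29343 + (-19935 + 3348)/(5658 - 4609)) = (-170428407/74480536 + 6880/(-26718))*(29343 + (-19935 + 3348)/(5658 - 4609)) = (-170428407/74480536 + 6880*(-1/26718))*(29343 - 16587/1049) = (-170428407/74480536 - 3440/13359)*(29343 - 16587*1/1049) = -2532966132953*(29343 - 16587/1049)/994985480424 = -2532966132953/994985480424*30764220/1049 = -381983957679977165/5116371416494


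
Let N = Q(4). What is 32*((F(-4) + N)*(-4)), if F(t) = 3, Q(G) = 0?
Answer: -384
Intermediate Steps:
N = 0
32*((F(-4) + N)*(-4)) = 32*((3 + 0)*(-4)) = 32*(3*(-4)) = 32*(-12) = -384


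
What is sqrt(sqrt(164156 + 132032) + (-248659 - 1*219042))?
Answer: sqrt(-467701 + 2*sqrt(74047)) ≈ 683.49*I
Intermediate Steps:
sqrt(sqrt(164156 + 132032) + (-248659 - 1*219042)) = sqrt(sqrt(296188) + (-248659 - 219042)) = sqrt(2*sqrt(74047) - 467701) = sqrt(-467701 + 2*sqrt(74047))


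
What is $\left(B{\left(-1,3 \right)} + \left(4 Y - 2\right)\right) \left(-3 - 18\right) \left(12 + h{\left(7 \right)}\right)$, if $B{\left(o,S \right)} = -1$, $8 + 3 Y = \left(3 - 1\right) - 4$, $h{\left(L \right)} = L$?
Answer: $6517$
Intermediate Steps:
$Y = - \frac{10}{3}$ ($Y = - \frac{8}{3} + \frac{\left(3 - 1\right) - 4}{3} = - \frac{8}{3} + \frac{2 - 4}{3} = - \frac{8}{3} + \frac{1}{3} \left(-2\right) = - \frac{8}{3} - \frac{2}{3} = - \frac{10}{3} \approx -3.3333$)
$\left(B{\left(-1,3 \right)} + \left(4 Y - 2\right)\right) \left(-3 - 18\right) \left(12 + h{\left(7 \right)}\right) = \left(-1 + \left(4 \left(- \frac{10}{3}\right) - 2\right)\right) \left(-3 - 18\right) \left(12 + 7\right) = \left(-1 - \frac{46}{3}\right) \left(-21\right) 19 = \left(- \frac{49}{3}\right) \left(-21\right) 19 = 343 \cdot 19 = 6517$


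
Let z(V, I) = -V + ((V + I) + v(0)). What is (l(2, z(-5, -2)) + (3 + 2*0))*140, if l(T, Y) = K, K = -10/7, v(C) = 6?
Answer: 220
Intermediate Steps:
z(V, I) = 6 + I (z(V, I) = -V + ((V + I) + 6) = -V + ((I + V) + 6) = -V + (6 + I + V) = 6 + I)
K = -10/7 (K = -10*⅐ = -10/7 ≈ -1.4286)
l(T, Y) = -10/7
(l(2, z(-5, -2)) + (3 + 2*0))*140 = (-10/7 + (3 + 2*0))*140 = (-10/7 + (3 + 0))*140 = (-10/7 + 3)*140 = (11/7)*140 = 220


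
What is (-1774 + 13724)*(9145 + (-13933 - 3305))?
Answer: -96711350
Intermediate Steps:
(-1774 + 13724)*(9145 + (-13933 - 3305)) = 11950*(9145 - 17238) = 11950*(-8093) = -96711350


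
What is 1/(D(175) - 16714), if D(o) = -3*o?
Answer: -1/17239 ≈ -5.8008e-5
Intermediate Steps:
1/(D(175) - 16714) = 1/(-3*175 - 16714) = 1/(-525 - 16714) = 1/(-17239) = -1/17239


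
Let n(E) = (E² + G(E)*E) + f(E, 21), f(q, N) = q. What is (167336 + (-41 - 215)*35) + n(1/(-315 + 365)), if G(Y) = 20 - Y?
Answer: 7918821/50 ≈ 1.5838e+5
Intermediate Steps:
n(E) = E + E² + E*(20 - E) (n(E) = (E² + (20 - E)*E) + E = (E² + E*(20 - E)) + E = E + E² + E*(20 - E))
(167336 + (-41 - 215)*35) + n(1/(-315 + 365)) = (167336 + (-41 - 215)*35) + 21/(-315 + 365) = (167336 - 256*35) + 21/50 = (167336 - 8960) + 21*(1/50) = 158376 + 21/50 = 7918821/50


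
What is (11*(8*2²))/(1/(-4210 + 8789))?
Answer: 1611808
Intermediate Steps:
(11*(8*2²))/(1/(-4210 + 8789)) = (11*(8*4))/(1/4579) = (11*32)/(1/4579) = 352*4579 = 1611808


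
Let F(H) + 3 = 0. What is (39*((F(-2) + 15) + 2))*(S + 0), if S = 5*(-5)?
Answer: -13650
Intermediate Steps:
F(H) = -3 (F(H) = -3 + 0 = -3)
S = -25
(39*((F(-2) + 15) + 2))*(S + 0) = (39*((-3 + 15) + 2))*(-25 + 0) = (39*(12 + 2))*(-25) = (39*14)*(-25) = 546*(-25) = -13650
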